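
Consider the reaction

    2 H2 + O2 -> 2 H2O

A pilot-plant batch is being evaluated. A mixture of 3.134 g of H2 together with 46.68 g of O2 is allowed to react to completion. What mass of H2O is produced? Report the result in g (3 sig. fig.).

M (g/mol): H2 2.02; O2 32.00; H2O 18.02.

n(H2) = 3.134 / 2.02 = 1.551 mol
n(O2) = 46.68 / 32.00 = 1.459 mol
n/ν for H2 = 1.551/2 = 0.7755
n/ν for O2 = 1.459/1 = 1.459
Smallest n/ν is H2 → limiting reagent.
n(H2O) = (2/2) × 1.551 = 1.551 mol
mass = 1.551 × 18.02 = 27.95 g

28.0 g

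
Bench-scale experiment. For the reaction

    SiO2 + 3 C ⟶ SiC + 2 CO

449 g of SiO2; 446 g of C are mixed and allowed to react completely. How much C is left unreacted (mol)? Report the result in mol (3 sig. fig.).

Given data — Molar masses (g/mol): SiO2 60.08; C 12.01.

14.7 mol

n(SiO2) = 449.0 / 60.08 = 7.473 mol
n(C) = 446.0 / 12.01 = 37.14 mol
n/ν → SiO2: 7.473, C: 12.38; SiO2 is limiting.
C consumed = (3/1) × 7.473 = 22.42 mol
C remaining = 37.14 − 22.42 = 14.72 mol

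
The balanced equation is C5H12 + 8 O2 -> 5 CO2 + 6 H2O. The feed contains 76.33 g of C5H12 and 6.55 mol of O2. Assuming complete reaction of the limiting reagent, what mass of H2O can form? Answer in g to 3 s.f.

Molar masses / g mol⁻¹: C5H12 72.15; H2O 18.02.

88.5 g

n(C5H12) = 76.33 / 72.15 = 1.058 mol
n(O2) = 6.550 mol
n/ν → C5H12: 1.058, O2: 0.8188; O2 is limiting.
n(H2O) = (6/8) × 6.550 = 4.913 mol
mass = 4.913 × 18.02 = 88.53 g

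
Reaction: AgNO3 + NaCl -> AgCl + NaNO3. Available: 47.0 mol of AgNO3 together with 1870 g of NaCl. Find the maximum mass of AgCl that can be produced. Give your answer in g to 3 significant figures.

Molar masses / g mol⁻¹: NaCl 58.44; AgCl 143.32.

n(AgNO3) = 47.00 mol
n(NaCl) = 1870 / 58.44 = 32.00 mol
n/ν for AgNO3 = 47.00/1 = 47.00
n/ν for NaCl = 32.00/1 = 32.00
Smallest n/ν is NaCl → limiting reagent.
n(AgCl) = (1/1) × 32.00 = 32.00 mol
mass = 32.00 × 143.32 = 4586 g

4590 g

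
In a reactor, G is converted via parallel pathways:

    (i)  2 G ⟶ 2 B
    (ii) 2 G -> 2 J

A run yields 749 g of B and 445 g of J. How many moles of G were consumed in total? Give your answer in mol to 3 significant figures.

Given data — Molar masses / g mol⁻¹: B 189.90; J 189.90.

n(B) = 749 / 189.90 = 3.944 mol
n(J) = 445 / 189.90 = 2.343 mol
n(G) via (i) = (2/2)×3.944 = 3.944 mol
n(G) via (ii) = (2/2)×2.343 = 2.343 mol
total n(G) = 3.944 + 2.343 = 6.287 mol

6.29 mol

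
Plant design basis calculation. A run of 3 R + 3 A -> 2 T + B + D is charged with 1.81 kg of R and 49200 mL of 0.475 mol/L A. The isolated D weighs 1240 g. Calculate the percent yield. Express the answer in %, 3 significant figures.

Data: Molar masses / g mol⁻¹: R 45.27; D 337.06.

47.2 %

n(R) = 1.810×1000 / 45.27 = 39.98 mol
n(A) = 0.475 × 49200/1000 = 23.37 mol
n/ν for R = 39.98/3 = 13.33
n/ν for A = 23.37/3 = 7.790
Smallest n/ν is A → limiting reagent.
theoretical n(D) = (1/3) × 23.37 = 7.790 mol → 2626 g
% yield = 1240 / 2626 × 100 = 47.22 %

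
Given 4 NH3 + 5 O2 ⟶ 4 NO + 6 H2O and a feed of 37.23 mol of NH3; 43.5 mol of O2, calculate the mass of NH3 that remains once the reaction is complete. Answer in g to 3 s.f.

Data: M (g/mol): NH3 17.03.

41.4 g

n(NH3) = 37.23 mol
n(O2) = 43.50 mol
n/ν for NH3 = 37.23/4 = 9.308
n/ν for O2 = 43.50/5 = 8.700
Smallest n/ν is O2 → limiting reagent.
NH3 consumed = (4/5) × 43.50 = 34.80 mol
NH3 remaining = 37.23 − 34.80 = 2.430 mol
mass = 2.430 × 17.03 = 41.38 g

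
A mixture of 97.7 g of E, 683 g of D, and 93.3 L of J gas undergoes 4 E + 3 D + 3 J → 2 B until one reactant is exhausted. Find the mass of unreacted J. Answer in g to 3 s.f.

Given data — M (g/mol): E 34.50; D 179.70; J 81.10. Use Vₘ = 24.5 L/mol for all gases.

137 g

n(E) = 97.70 / 34.50 = 2.832 mol
n(D) = 683.0 / 179.70 = 3.801 mol
n(J) = 93.30 / 24.5 = 3.808 mol
n/ν → E: 0.7080, D: 1.267, J: 1.269; E is limiting.
J consumed = (3/4) × 2.832 = 2.124 mol
J remaining = 3.808 − 2.124 = 1.684 mol
mass = 1.684 × 81.10 = 136.6 g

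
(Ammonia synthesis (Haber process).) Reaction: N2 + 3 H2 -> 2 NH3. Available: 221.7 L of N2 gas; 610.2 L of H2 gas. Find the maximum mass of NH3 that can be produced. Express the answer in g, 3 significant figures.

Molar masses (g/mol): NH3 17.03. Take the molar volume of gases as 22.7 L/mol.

305 g

n(N2) = 221.7 / 22.7 = 9.767 mol
n(H2) = 610.2 / 22.7 = 26.88 mol
n/ν for N2 = 9.767/1 = 9.767
n/ν for H2 = 26.88/3 = 8.960
Smallest n/ν is H2 → limiting reagent.
n(NH3) = (2/3) × 26.88 = 17.92 mol
mass = 17.92 × 17.03 = 305.2 g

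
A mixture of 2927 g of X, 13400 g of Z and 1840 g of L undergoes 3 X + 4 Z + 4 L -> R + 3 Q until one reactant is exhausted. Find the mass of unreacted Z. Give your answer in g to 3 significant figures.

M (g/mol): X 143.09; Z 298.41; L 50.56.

n(X) = 2927 / 143.09 = 20.46 mol
n(Z) = 13400 / 298.41 = 44.90 mol
n(L) = 1840 / 50.56 = 36.39 mol
n/ν for X = 20.46/3 = 6.820
n/ν for Z = 44.90/4 = 11.23
n/ν for L = 36.39/4 = 9.098
Smallest n/ν is X → limiting reagent.
Z consumed = (4/3) × 20.46 = 27.28 mol
Z remaining = 44.90 − 27.28 = 17.62 mol
mass = 17.62 × 298.41 = 5258 g

5260 g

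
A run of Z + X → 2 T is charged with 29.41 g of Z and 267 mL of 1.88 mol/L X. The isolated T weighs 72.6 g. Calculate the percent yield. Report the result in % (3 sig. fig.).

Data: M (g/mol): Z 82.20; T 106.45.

n(Z) = 29.41 / 82.20 = 0.3578 mol
n(X) = 1.88 × 267.0/1000 = 0.5020 mol
n/ν → Z: 0.3578, X: 0.5020; Z is limiting.
theoretical n(T) = (2/1) × 0.3578 = 0.7156 mol → 76.18 g
% yield = 72.6 / 76.18 × 100 = 95.30 %

95.3 %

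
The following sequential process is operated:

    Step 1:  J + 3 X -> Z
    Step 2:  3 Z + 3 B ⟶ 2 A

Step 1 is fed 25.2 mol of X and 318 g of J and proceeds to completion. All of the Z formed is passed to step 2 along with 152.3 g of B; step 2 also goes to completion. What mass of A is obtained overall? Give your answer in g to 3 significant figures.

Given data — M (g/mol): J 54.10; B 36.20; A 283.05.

794 g

Step 1:
n(X) = 25.20 mol
n(J) = 318.0 / 54.10 = 5.878 mol
n/ν for X = 25.20/3 = 8.400
n/ν for J = 5.878/1 = 5.878
Smallest n/ν is J → limiting reagent.
n(Z) produced = (1/1) × 5.878 = 5.878 mol
Step 2:
n(Z) available = 5.878 mol
n(B) = 152.3 / 36.20 = 4.207 mol
n/ν for Z = 5.878/3 = 1.959
n/ν for B = 4.207/3 = 1.402
Smallest n/ν is B → limiting reagent.
n(A) = (2/3) × 4.207 = 2.805 mol
mass = 2.805 × 283.05 = 794.0 g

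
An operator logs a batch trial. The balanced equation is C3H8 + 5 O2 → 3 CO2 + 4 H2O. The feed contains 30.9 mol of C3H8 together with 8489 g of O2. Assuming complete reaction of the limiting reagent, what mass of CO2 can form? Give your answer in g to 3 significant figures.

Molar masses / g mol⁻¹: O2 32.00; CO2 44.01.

4080 g

n(C3H8) = 30.90 mol
n(O2) = 8489 / 32.00 = 265.3 mol
n/ν → C3H8: 30.90, O2: 53.06; C3H8 is limiting.
n(CO2) = (3/1) × 30.90 = 92.70 mol
mass = 92.70 × 44.01 = 4080 g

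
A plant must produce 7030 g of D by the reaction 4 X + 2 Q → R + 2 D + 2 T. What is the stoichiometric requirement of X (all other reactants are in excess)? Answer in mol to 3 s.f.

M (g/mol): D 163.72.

85.9 mol

n(D) = 7030 / 163.72 = 42.94 mol
n(X) = (4/2) × 42.94 = 85.88 mol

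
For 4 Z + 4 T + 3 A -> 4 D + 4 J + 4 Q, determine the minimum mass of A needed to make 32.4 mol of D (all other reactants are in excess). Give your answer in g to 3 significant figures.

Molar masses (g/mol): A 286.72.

n(D) = 32.40 mol
n(A) = (3/4) × 32.40 = 24.30 mol
mass = 24.30 × 286.72 = 6967 g

6970 g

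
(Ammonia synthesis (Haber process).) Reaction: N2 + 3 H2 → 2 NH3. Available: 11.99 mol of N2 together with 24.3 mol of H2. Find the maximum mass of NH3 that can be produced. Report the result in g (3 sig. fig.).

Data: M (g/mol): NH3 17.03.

n(N2) = 11.99 mol
n(H2) = 24.30 mol
n/ν → N2: 11.99, H2: 8.100; H2 is limiting.
n(NH3) = (2/3) × 24.30 = 16.20 mol
mass = 16.20 × 17.03 = 275.9 g

276 g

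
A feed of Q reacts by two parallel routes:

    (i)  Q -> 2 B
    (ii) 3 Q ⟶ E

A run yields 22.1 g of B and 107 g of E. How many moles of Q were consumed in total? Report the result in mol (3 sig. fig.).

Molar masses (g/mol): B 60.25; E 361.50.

n(B) = 22.1 / 60.25 = 0.3668 mol
n(E) = 107 / 361.50 = 0.2960 mol
n(Q) via (i) = (1/2)×0.3668 = 0.1834 mol
n(Q) via (ii) = (3/1)×0.2960 = 0.8880 mol
total n(Q) = 0.1834 + 0.8880 = 1.071 mol

1.07 mol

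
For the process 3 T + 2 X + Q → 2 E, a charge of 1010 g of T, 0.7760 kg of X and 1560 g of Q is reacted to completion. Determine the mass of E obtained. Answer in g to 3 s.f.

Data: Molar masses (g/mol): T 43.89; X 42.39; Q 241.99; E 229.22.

2960 g

n(T) = 1010 / 43.89 = 23.01 mol
n(X) = 0.7760×1000 / 42.39 = 18.31 mol
n(Q) = 1560 / 241.99 = 6.447 mol
n/ν for T = 23.01/3 = 7.670
n/ν for X = 18.31/2 = 9.155
n/ν for Q = 6.447/1 = 6.447
Smallest n/ν is Q → limiting reagent.
n(E) = (2/1) × 6.447 = 12.89 mol
mass = 12.89 × 229.22 = 2955 g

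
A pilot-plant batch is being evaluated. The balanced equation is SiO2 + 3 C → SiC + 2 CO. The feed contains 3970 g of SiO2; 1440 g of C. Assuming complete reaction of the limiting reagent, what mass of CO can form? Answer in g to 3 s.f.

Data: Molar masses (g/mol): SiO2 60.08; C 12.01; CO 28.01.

n(SiO2) = 3970 / 60.08 = 66.08 mol
n(C) = 1440 / 12.01 = 119.9 mol
n/ν → SiO2: 66.08, C: 39.97; C is limiting.
n(CO) = (2/3) × 119.9 = 79.93 mol
mass = 79.93 × 28.01 = 2239 g

2240 g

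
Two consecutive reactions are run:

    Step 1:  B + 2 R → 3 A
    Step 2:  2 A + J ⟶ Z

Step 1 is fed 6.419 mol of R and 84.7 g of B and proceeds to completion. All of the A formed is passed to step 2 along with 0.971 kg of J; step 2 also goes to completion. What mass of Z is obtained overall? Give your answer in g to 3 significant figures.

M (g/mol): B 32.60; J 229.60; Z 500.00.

1950 g

Step 1:
n(R) = 6.419 mol
n(B) = 84.70 / 32.60 = 2.598 mol
n/ν → R: 3.210, B: 2.598; B is limiting.
n(A) produced = (3/1) × 2.598 = 7.794 mol
Step 2:
n(A) available = 7.794 mol
n(J) = 0.9710×1000 / 229.60 = 4.229 mol
n/ν → A: 3.897, J: 4.229; A is limiting.
n(Z) = (1/2) × 7.794 = 3.897 mol
mass = 3.897 × 500.00 = 1949 g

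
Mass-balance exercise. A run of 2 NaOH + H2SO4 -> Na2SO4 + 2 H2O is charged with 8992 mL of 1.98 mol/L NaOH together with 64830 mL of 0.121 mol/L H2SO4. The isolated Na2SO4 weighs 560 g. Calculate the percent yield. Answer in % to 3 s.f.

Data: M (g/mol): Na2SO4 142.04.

50.3 %

n(NaOH) = 1.98 × 8992/1000 = 17.80 mol
n(H2SO4) = 0.121 × 64830/1000 = 7.844 mol
n/ν for NaOH = 17.80/2 = 8.900
n/ν for H2SO4 = 7.844/1 = 7.844
Smallest n/ν is H2SO4 → limiting reagent.
theoretical n(Na2SO4) = (1/1) × 7.844 = 7.844 mol → 1114 g
% yield = 560 / 1114 × 100 = 50.27 %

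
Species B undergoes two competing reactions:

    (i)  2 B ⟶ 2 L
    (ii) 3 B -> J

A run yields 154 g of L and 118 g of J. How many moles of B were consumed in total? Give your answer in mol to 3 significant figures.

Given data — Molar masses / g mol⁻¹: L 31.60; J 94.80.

n(L) = 154 / 31.60 = 4.873 mol
n(J) = 118 / 94.80 = 1.245 mol
n(B) via (i) = (2/2)×4.873 = 4.873 mol
n(B) via (ii) = (3/1)×1.245 = 3.735 mol
total n(B) = 4.873 + 3.735 = 8.608 mol

8.61 mol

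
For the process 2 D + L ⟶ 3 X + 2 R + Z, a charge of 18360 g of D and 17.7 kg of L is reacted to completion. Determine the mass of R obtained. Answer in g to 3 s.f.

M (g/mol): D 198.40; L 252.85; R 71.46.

n(D) = 18360 / 198.40 = 92.54 mol
n(L) = 17.70×1000 / 252.85 = 70.00 mol
n/ν for D = 92.54/2 = 46.27
n/ν for L = 70.00/1 = 70.00
Smallest n/ν is D → limiting reagent.
n(R) = (2/2) × 92.54 = 92.54 mol
mass = 92.54 × 71.46 = 6613 g

6610 g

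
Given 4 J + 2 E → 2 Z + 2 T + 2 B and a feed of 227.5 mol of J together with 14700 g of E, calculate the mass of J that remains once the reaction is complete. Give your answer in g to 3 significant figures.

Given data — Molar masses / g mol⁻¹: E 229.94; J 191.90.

n(J) = 227.5 mol
n(E) = 14700 / 229.94 = 63.93 mol
n/ν for J = 227.5/4 = 56.88
n/ν for E = 63.93/2 = 31.97
Smallest n/ν is E → limiting reagent.
J consumed = (4/2) × 63.93 = 127.9 mol
J remaining = 227.5 − 127.9 = 99.60 mol
mass = 99.60 × 191.90 = 19110 g

19100 g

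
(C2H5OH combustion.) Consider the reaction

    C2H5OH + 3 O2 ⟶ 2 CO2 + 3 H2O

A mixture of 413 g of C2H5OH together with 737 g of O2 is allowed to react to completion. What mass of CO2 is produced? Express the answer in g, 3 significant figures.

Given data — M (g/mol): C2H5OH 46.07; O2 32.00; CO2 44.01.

n(C2H5OH) = 413.0 / 46.07 = 8.965 mol
n(O2) = 737.0 / 32.00 = 23.03 mol
n/ν for C2H5OH = 8.965/1 = 8.965
n/ν for O2 = 23.03/3 = 7.677
Smallest n/ν is O2 → limiting reagent.
n(CO2) = (2/3) × 23.03 = 15.35 mol
mass = 15.35 × 44.01 = 675.6 g

676 g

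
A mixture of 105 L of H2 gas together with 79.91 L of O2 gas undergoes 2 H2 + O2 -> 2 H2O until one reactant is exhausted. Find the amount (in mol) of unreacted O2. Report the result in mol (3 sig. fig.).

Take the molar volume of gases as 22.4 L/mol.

1.22 mol

n(H2) = 105.0 / 22.4 = 4.688 mol
n(O2) = 79.91 / 22.4 = 3.567 mol
n/ν → H2: 2.344, O2: 3.567; H2 is limiting.
O2 consumed = (1/2) × 4.688 = 2.344 mol
O2 remaining = 3.567 − 2.344 = 1.223 mol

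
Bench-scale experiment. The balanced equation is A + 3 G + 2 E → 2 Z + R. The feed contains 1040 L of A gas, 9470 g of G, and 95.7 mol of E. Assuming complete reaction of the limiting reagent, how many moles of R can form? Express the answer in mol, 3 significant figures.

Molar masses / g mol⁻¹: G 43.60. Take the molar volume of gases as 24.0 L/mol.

43.3 mol

n(A) = 1040 / 24.0 = 43.33 mol
n(G) = 9470 / 43.60 = 217.2 mol
n(E) = 95.70 mol
n/ν for A = 43.33/1 = 43.33
n/ν for G = 217.2/3 = 72.40
n/ν for E = 95.70/2 = 47.85
Smallest n/ν is A → limiting reagent.
n(R) = (1/1) × 43.33 = 43.33 mol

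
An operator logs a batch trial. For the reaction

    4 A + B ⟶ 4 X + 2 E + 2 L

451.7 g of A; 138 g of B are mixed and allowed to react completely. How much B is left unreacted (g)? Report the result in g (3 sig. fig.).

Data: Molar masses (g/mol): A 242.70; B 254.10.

n(A) = 451.7 / 242.70 = 1.861 mol
n(B) = 138.0 / 254.10 = 0.5431 mol
n/ν → A: 0.4653, B: 0.5431; A is limiting.
B consumed = (1/4) × 1.861 = 0.4653 mol
B remaining = 0.5431 − 0.4653 = 0.07780 mol
mass = 0.07780 × 254.10 = 19.77 g

19.8 g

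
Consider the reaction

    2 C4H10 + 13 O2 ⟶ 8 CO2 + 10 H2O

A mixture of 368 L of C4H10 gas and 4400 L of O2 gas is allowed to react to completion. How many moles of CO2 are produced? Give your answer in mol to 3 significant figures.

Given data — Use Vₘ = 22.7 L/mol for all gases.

64.8 mol

n(C4H10) = 368.0 / 22.7 = 16.21 mol
n(O2) = 4400 / 22.7 = 193.8 mol
n/ν → C4H10: 8.105, O2: 14.91; C4H10 is limiting.
n(CO2) = (8/2) × 16.21 = 64.84 mol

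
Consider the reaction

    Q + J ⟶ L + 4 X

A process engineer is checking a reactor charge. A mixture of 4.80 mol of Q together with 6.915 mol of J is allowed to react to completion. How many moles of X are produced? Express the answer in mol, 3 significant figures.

n(Q) = 4.800 mol
n(J) = 6.915 mol
n/ν for Q = 4.800/1 = 4.800
n/ν for J = 6.915/1 = 6.915
Smallest n/ν is Q → limiting reagent.
n(X) = (4/1) × 4.800 = 19.20 mol

19.2 mol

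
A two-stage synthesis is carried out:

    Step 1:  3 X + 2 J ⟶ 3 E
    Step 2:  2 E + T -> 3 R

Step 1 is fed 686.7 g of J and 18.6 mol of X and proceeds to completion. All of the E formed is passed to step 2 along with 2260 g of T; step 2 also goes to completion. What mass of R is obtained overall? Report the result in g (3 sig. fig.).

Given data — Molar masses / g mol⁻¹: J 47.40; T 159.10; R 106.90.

2980 g

Step 1:
n(J) = 686.7 / 47.40 = 14.49 mol
n(X) = 18.60 mol
n/ν for J = 14.49/2 = 7.245
n/ν for X = 18.60/3 = 6.200
Smallest n/ν is X → limiting reagent.
n(E) produced = (3/3) × 18.60 = 18.60 mol
Step 2:
n(E) available = 18.60 mol
n(T) = 2260 / 159.10 = 14.20 mol
n/ν for E = 18.60/2 = 9.300
n/ν for T = 14.20/1 = 14.20
Smallest n/ν is E → limiting reagent.
n(R) = (3/2) × 18.60 = 27.90 mol
mass = 27.90 × 106.90 = 2983 g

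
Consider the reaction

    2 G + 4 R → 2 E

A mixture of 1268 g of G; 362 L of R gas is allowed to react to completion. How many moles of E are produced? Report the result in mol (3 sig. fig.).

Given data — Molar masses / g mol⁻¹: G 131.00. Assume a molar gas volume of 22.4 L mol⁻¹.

n(G) = 1268 / 131.00 = 9.679 mol
n(R) = 362.0 / 22.4 = 16.16 mol
n/ν → G: 4.840, R: 4.040; R is limiting.
n(E) = (2/4) × 16.16 = 8.080 mol

8.08 mol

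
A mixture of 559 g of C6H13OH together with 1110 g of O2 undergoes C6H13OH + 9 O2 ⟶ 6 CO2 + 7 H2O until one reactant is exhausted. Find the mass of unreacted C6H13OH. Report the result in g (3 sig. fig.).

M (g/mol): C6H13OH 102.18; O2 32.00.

n(C6H13OH) = 559.0 / 102.18 = 5.471 mol
n(O2) = 1110 / 32.00 = 34.69 mol
n/ν for C6H13OH = 5.471/1 = 5.471
n/ν for O2 = 34.69/9 = 3.854
Smallest n/ν is O2 → limiting reagent.
C6H13OH consumed = (1/9) × 34.69 = 3.854 mol
C6H13OH remaining = 5.471 − 3.854 = 1.617 mol
mass = 1.617 × 102.18 = 165.2 g

165 g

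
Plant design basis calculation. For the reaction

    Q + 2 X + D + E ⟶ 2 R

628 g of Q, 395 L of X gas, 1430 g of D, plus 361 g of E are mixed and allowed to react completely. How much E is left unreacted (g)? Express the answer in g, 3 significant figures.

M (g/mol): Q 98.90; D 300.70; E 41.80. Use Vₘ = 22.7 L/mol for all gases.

n(Q) = 628.0 / 98.90 = 6.350 mol
n(X) = 395.0 / 22.7 = 17.40 mol
n(D) = 1430 / 300.70 = 4.756 mol
n(E) = 361.0 / 41.80 = 8.636 mol
n/ν for Q = 6.350/1 = 6.350
n/ν for X = 17.40/2 = 8.700
n/ν for D = 4.756/1 = 4.756
n/ν for E = 8.636/1 = 8.636
Smallest n/ν is D → limiting reagent.
E consumed = (1/1) × 4.756 = 4.756 mol
E remaining = 8.636 − 4.756 = 3.880 mol
mass = 3.880 × 41.80 = 162.2 g

162 g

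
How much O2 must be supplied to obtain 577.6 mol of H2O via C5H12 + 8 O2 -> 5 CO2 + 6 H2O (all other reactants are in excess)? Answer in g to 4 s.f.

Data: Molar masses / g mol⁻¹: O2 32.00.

n(H2O) = 577.6 mol
n(O2) = (8/6) × 577.6 = 770.1 mol
mass = 770.1 × 32.00 = 24640 g

24640 g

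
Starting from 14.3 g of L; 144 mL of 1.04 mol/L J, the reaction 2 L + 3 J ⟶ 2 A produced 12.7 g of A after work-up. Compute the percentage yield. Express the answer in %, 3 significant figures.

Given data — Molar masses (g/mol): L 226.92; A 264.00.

n(L) = 14.30 / 226.92 = 0.06302 mol
n(J) = 1.04 × 144.0/1000 = 0.1498 mol
n/ν → L: 0.03151, J: 0.04993; L is limiting.
theoretical n(A) = (2/2) × 0.06302 = 0.06302 mol → 16.64 g
% yield = 12.7 / 16.64 × 100 = 76.32 %

76.3 %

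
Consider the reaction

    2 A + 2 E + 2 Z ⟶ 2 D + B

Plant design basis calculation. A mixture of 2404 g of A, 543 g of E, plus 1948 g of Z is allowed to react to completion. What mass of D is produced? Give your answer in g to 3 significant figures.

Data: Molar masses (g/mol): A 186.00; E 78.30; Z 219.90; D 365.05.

2530 g

n(A) = 2404 / 186.00 = 12.92 mol
n(E) = 543.0 / 78.30 = 6.935 mol
n(Z) = 1948 / 219.90 = 8.859 mol
n/ν for A = 12.92/2 = 6.460
n/ν for E = 6.935/2 = 3.468
n/ν for Z = 8.859/2 = 4.430
Smallest n/ν is E → limiting reagent.
n(D) = (2/2) × 6.935 = 6.935 mol
mass = 6.935 × 365.05 = 2532 g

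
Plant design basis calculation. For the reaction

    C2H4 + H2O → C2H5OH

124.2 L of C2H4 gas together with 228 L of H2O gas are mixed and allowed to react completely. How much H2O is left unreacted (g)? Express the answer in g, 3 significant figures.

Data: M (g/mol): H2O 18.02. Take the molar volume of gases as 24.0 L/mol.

n(C2H4) = 124.2 / 24.0 = 5.175 mol
n(H2O) = 228.0 / 24.0 = 9.500 mol
n/ν for C2H4 = 5.175/1 = 5.175
n/ν for H2O = 9.500/1 = 9.500
Smallest n/ν is C2H4 → limiting reagent.
H2O consumed = (1/1) × 5.175 = 5.175 mol
H2O remaining = 9.500 − 5.175 = 4.325 mol
mass = 4.325 × 18.02 = 77.94 g

77.9 g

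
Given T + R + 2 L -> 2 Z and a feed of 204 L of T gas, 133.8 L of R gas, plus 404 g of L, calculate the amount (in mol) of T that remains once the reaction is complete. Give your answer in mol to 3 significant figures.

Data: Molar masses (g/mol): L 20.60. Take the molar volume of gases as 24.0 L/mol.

2.93 mol

n(T) = 204.0 / 24.0 = 8.500 mol
n(R) = 133.8 / 24.0 = 5.575 mol
n(L) = 404.0 / 20.60 = 19.61 mol
n/ν for T = 8.500/1 = 8.500
n/ν for R = 5.575/1 = 5.575
n/ν for L = 19.61/2 = 9.805
Smallest n/ν is R → limiting reagent.
T consumed = (1/1) × 5.575 = 5.575 mol
T remaining = 8.500 − 5.575 = 2.925 mol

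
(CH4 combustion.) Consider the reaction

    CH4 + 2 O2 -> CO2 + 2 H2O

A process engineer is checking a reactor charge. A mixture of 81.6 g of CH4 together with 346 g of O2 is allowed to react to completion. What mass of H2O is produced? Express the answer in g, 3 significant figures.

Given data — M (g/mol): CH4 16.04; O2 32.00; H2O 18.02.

n(CH4) = 81.60 / 16.04 = 5.087 mol
n(O2) = 346.0 / 32.00 = 10.81 mol
n/ν for CH4 = 5.087/1 = 5.087
n/ν for O2 = 10.81/2 = 5.405
Smallest n/ν is CH4 → limiting reagent.
n(H2O) = (2/1) × 5.087 = 10.17 mol
mass = 10.17 × 18.02 = 183.3 g

183 g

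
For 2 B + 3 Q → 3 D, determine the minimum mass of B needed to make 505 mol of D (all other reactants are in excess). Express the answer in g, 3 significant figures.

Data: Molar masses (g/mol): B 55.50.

18700 g

n(D) = 505.0 mol
n(B) = (2/3) × 505.0 = 336.7 mol
mass = 336.7 × 55.50 = 18690 g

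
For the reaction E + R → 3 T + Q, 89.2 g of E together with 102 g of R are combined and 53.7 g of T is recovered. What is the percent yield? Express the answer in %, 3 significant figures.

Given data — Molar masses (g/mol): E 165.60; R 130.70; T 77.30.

n(E) = 89.20 / 165.60 = 0.5386 mol
n(R) = 102.0 / 130.70 = 0.7804 mol
n/ν → E: 0.5386, R: 0.7804; E is limiting.
theoretical n(T) = (3/1) × 0.5386 = 1.616 mol → 124.9 g
% yield = 53.7 / 124.9 × 100 = 42.99 %

43.0 %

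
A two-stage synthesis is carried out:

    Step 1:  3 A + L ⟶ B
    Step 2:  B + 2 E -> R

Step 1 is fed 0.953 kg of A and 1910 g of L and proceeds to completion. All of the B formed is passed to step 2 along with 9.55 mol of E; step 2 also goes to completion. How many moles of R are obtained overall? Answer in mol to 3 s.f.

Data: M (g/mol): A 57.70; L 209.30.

4.78 mol

Step 1:
n(A) = 0.9530×1000 / 57.70 = 16.52 mol
n(L) = 1910 / 209.30 = 9.126 mol
n/ν → A: 5.507, L: 9.126; A is limiting.
n(B) produced = (1/3) × 16.52 = 5.507 mol
Step 2:
n(B) available = 5.507 mol
n(E) = 9.550 mol
n/ν → B: 5.507, E: 4.775; E is limiting.
n(R) = (1/2) × 9.550 = 4.775 mol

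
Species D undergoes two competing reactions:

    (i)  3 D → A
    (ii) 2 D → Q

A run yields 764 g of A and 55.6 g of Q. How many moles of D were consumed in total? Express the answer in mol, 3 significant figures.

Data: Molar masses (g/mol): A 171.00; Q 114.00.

n(A) = 764 / 171.00 = 4.468 mol
n(Q) = 55.6 / 114.00 = 0.4877 mol
n(D) via (i) = (3/1)×4.468 = 13.40 mol
n(D) via (ii) = (2/1)×0.4877 = 0.9754 mol
total n(D) = 13.40 + 0.9754 = 14.38 mol

14.4 mol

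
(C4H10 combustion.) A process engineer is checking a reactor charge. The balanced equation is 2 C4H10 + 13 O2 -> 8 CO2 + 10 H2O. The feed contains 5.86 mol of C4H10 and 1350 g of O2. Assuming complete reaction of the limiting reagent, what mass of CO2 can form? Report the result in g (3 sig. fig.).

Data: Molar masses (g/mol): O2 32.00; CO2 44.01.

1030 g

n(C4H10) = 5.860 mol
n(O2) = 1350 / 32.00 = 42.19 mol
n/ν → C4H10: 2.930, O2: 3.245; C4H10 is limiting.
n(CO2) = (8/2) × 5.860 = 23.44 mol
mass = 23.44 × 44.01 = 1032 g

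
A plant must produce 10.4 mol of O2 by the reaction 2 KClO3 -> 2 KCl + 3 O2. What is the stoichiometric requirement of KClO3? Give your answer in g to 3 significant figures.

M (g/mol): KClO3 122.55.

850 g

n(O2) = 10.40 mol
n(KClO3) = (2/3) × 10.40 = 6.933 mol
mass = 6.933 × 122.55 = 849.6 g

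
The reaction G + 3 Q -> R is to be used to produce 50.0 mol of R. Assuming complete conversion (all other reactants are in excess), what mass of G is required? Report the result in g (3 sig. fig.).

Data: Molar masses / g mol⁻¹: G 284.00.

n(R) = 50.00 mol
n(G) = (1/1) × 50.00 = 50.00 mol
mass = 50.00 × 284.00 = 14200 g

14200 g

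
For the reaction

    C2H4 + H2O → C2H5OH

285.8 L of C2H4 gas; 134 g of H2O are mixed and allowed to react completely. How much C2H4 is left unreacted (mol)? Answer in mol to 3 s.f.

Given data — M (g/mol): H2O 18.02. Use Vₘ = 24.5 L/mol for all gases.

4.23 mol

n(C2H4) = 285.8 / 24.5 = 11.67 mol
n(H2O) = 134.0 / 18.02 = 7.436 mol
n/ν for C2H4 = 11.67/1 = 11.67
n/ν for H2O = 7.436/1 = 7.436
Smallest n/ν is H2O → limiting reagent.
C2H4 consumed = (1/1) × 7.436 = 7.436 mol
C2H4 remaining = 11.67 − 7.436 = 4.234 mol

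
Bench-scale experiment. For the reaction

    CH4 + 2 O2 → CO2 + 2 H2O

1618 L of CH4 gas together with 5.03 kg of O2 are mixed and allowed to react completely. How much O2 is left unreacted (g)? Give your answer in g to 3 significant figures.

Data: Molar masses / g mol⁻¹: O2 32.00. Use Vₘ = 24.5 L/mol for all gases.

803 g

n(CH4) = 1618 / 24.5 = 66.04 mol
n(O2) = 5.030×1000 / 32.00 = 157.2 mol
n/ν for CH4 = 66.04/1 = 66.04
n/ν for O2 = 157.2/2 = 78.60
Smallest n/ν is CH4 → limiting reagent.
O2 consumed = (2/1) × 66.04 = 132.1 mol
O2 remaining = 157.2 − 132.1 = 25.10 mol
mass = 25.10 × 32.00 = 803.2 g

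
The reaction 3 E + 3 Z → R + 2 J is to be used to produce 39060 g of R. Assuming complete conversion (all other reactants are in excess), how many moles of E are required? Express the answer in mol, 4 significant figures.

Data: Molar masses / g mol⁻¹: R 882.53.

132.8 mol

n(R) = 39060 / 882.53 = 44.26 mol
n(E) = (3/1) × 44.26 = 132.8 mol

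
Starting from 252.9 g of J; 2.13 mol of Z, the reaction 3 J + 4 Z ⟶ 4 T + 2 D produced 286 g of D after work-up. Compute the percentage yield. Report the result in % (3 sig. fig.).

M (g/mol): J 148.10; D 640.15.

n(J) = 252.9 / 148.10 = 1.708 mol
n(Z) = 2.130 mol
n/ν for J = 1.708/3 = 0.5693
n/ν for Z = 2.130/4 = 0.5325
Smallest n/ν is Z → limiting reagent.
theoretical n(D) = (2/4) × 2.130 = 1.065 mol → 681.8 g
% yield = 286 / 681.8 × 100 = 41.95 %

42.0 %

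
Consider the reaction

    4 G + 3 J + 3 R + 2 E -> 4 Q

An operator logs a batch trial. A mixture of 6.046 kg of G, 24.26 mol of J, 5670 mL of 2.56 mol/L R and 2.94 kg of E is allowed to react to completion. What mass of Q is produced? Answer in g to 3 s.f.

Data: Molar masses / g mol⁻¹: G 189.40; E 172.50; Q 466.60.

n(G) = 6.046×1000 / 189.40 = 31.92 mol
n(J) = 24.26 mol
n(R) = 2.56 × 5670/1000 = 14.52 mol
n(E) = 2.940×1000 / 172.50 = 17.04 mol
n/ν → G: 7.980, J: 8.087, R: 4.840, E: 8.520; R is limiting.
n(Q) = (4/3) × 14.52 = 19.36 mol
mass = 19.36 × 466.60 = 9033 g

9030 g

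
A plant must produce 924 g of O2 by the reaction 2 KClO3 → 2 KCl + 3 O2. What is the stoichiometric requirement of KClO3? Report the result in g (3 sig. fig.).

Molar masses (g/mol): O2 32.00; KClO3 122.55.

2360 g

n(O2) = 924 / 32.00 = 28.88 mol
n(KClO3) = (2/3) × 28.88 = 19.25 mol
mass = 19.25 × 122.55 = 2359 g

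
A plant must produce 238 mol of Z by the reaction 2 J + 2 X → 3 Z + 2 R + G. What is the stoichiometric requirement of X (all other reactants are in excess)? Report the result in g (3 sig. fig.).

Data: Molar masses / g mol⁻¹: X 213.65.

33900 g

n(Z) = 238.0 mol
n(X) = (2/3) × 238.0 = 158.7 mol
mass = 158.7 × 213.65 = 33910 g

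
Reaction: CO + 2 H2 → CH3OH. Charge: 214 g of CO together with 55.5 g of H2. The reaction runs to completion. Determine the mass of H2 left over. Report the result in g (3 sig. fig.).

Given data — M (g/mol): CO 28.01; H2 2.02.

24.6 g

n(CO) = 214.0 / 28.01 = 7.640 mol
n(H2) = 55.50 / 2.02 = 27.48 mol
n/ν for CO = 7.640/1 = 7.640
n/ν for H2 = 27.48/2 = 13.74
Smallest n/ν is CO → limiting reagent.
H2 consumed = (2/1) × 7.640 = 15.28 mol
H2 remaining = 27.48 − 15.28 = 12.20 mol
mass = 12.20 × 2.02 = 24.64 g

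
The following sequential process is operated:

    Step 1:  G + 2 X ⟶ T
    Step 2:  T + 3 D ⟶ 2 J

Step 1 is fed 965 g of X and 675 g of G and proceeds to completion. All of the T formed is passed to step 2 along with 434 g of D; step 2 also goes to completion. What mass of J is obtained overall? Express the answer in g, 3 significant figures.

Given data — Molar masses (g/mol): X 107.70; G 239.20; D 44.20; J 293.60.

Step 1:
n(X) = 965.0 / 107.70 = 8.960 mol
n(G) = 675.0 / 239.20 = 2.822 mol
n/ν → X: 4.480, G: 2.822; G is limiting.
n(T) produced = (1/1) × 2.822 = 2.822 mol
Step 2:
n(T) available = 2.822 mol
n(D) = 434.0 / 44.20 = 9.819 mol
n/ν → T: 2.822, D: 3.273; T is limiting.
n(J) = (2/1) × 2.822 = 5.644 mol
mass = 5.644 × 293.60 = 1657 g

1660 g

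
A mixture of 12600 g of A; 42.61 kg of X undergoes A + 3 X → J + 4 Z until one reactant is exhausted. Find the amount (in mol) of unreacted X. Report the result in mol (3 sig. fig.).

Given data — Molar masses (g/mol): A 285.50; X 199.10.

n(A) = 12600 / 285.50 = 44.13 mol
n(X) = 42.61×1000 / 199.10 = 214.0 mol
n/ν → A: 44.13, X: 71.33; A is limiting.
X consumed = (3/1) × 44.13 = 132.4 mol
X remaining = 214.0 − 132.4 = 81.60 mol

81.6 mol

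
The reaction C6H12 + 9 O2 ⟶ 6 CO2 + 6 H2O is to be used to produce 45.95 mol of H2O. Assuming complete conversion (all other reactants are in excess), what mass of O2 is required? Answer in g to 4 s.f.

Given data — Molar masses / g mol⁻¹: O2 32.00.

2206 g

n(H2O) = 45.95 mol
n(O2) = (9/6) × 45.95 = 68.93 mol
mass = 68.93 × 32.00 = 2206 g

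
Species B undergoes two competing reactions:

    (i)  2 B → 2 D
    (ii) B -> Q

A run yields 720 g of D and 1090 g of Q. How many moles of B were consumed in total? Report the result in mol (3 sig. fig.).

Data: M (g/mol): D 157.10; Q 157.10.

11.5 mol

n(D) = 720 / 157.10 = 4.583 mol
n(Q) = 1090 / 157.10 = 6.938 mol
n(B) via (i) = (2/2)×4.583 = 4.583 mol
n(B) via (ii) = (1/1)×6.938 = 6.938 mol
total n(B) = 4.583 + 6.938 = 11.52 mol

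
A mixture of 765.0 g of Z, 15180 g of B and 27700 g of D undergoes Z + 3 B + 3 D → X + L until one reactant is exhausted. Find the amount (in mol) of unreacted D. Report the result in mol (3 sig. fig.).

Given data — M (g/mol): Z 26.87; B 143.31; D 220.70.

n(Z) = 765.0 / 26.87 = 28.47 mol
n(B) = 15180 / 143.31 = 105.9 mol
n(D) = 27700 / 220.70 = 125.5 mol
n/ν → Z: 28.47, B: 35.30, D: 41.83; Z is limiting.
D consumed = (3/1) × 28.47 = 85.41 mol
D remaining = 125.5 − 85.41 = 40.09 mol

40.1 mol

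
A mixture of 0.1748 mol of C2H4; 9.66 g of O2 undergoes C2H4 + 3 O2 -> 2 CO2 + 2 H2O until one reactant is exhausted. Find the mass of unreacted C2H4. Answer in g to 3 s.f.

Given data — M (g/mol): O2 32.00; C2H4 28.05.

n(C2H4) = 0.1748 mol
n(O2) = 9.660 / 32.00 = 0.3019 mol
n/ν for C2H4 = 0.1748/1 = 0.1748
n/ν for O2 = 0.3019/3 = 0.1006
Smallest n/ν is O2 → limiting reagent.
C2H4 consumed = (1/3) × 0.3019 = 0.1006 mol
C2H4 remaining = 0.1748 − 0.1006 = 0.07420 mol
mass = 0.07420 × 28.05 = 2.081 g

2.08 g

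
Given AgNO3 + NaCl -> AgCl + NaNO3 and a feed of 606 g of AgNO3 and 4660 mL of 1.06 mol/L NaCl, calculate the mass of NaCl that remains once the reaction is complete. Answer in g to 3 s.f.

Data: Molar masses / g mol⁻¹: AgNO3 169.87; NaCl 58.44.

80.2 g

n(AgNO3) = 606.0 / 169.87 = 3.567 mol
n(NaCl) = 1.06 × 4660/1000 = 4.940 mol
n/ν for AgNO3 = 3.567/1 = 3.567
n/ν for NaCl = 4.940/1 = 4.940
Smallest n/ν is AgNO3 → limiting reagent.
NaCl consumed = (1/1) × 3.567 = 3.567 mol
NaCl remaining = 4.940 − 3.567 = 1.373 mol
mass = 1.373 × 58.44 = 80.24 g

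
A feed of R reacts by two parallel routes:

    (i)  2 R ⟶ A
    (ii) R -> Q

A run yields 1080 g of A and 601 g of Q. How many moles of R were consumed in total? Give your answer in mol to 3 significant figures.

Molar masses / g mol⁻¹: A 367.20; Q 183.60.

9.16 mol

n(A) = 1080 / 367.20 = 2.941 mol
n(Q) = 601 / 183.60 = 3.273 mol
n(R) via (i) = (2/1)×2.941 = 5.882 mol
n(R) via (ii) = (1/1)×3.273 = 3.273 mol
total n(R) = 5.882 + 3.273 = 9.155 mol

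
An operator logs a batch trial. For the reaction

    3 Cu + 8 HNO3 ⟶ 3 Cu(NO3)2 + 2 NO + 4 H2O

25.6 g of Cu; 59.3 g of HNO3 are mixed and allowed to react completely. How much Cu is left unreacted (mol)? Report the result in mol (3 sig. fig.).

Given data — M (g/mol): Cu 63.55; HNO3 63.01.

n(Cu) = 25.60 / 63.55 = 0.4028 mol
n(HNO3) = 59.30 / 63.01 = 0.9411 mol
n/ν → Cu: 0.1343, HNO3: 0.1176; HNO3 is limiting.
Cu consumed = (3/8) × 0.9411 = 0.3529 mol
Cu remaining = 0.4028 − 0.3529 = 0.04990 mol

0.0499 mol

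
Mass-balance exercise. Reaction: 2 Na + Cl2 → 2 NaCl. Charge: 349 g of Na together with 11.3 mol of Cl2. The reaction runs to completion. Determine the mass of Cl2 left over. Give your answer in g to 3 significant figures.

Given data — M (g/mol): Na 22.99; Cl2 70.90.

263 g

n(Na) = 349.0 / 22.99 = 15.18 mol
n(Cl2) = 11.30 mol
n/ν → Na: 7.590, Cl2: 11.30; Na is limiting.
Cl2 consumed = (1/2) × 15.18 = 7.590 mol
Cl2 remaining = 11.30 − 7.590 = 3.710 mol
mass = 3.710 × 70.90 = 263.0 g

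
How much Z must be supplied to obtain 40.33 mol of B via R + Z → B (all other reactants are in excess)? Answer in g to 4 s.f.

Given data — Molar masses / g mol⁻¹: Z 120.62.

4865 g

n(B) = 40.33 mol
n(Z) = (1/1) × 40.33 = 40.33 mol
mass = 40.33 × 120.62 = 4865 g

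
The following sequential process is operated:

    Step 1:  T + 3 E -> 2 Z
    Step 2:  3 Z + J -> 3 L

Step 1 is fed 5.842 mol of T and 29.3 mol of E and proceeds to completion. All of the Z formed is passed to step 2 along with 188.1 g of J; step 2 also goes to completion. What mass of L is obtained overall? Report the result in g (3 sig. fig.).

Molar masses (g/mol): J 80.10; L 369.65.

Step 1:
n(T) = 5.842 mol
n(E) = 29.30 mol
n/ν for T = 5.842/1 = 5.842
n/ν for E = 29.30/3 = 9.767
Smallest n/ν is T → limiting reagent.
n(Z) produced = (2/1) × 5.842 = 11.68 mol
Step 2:
n(Z) available = 11.68 mol
n(J) = 188.1 / 80.10 = 2.348 mol
n/ν for Z = 11.68/3 = 3.893
n/ν for J = 2.348/1 = 2.348
Smallest n/ν is J → limiting reagent.
n(L) = (3/1) × 2.348 = 7.044 mol
mass = 7.044 × 369.65 = 2604 g

2600 g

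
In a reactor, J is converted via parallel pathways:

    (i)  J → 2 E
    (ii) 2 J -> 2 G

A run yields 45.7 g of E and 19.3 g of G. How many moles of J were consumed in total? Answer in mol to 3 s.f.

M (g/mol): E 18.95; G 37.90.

n(E) = 45.7 / 18.95 = 2.412 mol
n(G) = 19.3 / 37.90 = 0.5092 mol
n(J) via (i) = (1/2)×2.412 = 1.206 mol
n(J) via (ii) = (2/2)×0.5092 = 0.5092 mol
total n(J) = 1.206 + 0.5092 = 1.715 mol

1.72 mol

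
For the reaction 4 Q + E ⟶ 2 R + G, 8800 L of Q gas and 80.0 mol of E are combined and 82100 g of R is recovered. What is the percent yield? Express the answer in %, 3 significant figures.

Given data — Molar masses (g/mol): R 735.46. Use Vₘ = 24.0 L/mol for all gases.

69.8 %

n(Q) = 8800 / 24.0 = 366.7 mol
n(E) = 80.00 mol
n/ν → Q: 91.68, E: 80.00; E is limiting.
theoretical n(R) = (2/1) × 80.00 = 160.0 mol → 117700 g
% yield = 82100 / 117700 × 100 = 69.75 %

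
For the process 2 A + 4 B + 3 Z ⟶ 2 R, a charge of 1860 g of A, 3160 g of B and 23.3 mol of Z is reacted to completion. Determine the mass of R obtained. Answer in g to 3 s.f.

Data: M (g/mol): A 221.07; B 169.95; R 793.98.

n(A) = 1860 / 221.07 = 8.414 mol
n(B) = 3160 / 169.95 = 18.59 mol
n(Z) = 23.30 mol
n/ν for A = 8.414/2 = 4.207
n/ν for B = 18.59/4 = 4.648
n/ν for Z = 23.30/3 = 7.767
Smallest n/ν is A → limiting reagent.
n(R) = (2/2) × 8.414 = 8.414 mol
mass = 8.414 × 793.98 = 6681 g

6680 g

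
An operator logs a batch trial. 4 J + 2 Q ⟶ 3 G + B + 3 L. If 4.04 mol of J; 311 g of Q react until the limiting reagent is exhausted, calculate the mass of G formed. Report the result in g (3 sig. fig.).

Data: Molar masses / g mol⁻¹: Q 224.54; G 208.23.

n(J) = 4.040 mol
n(Q) = 311.0 / 224.54 = 1.385 mol
n/ν for J = 4.040/4 = 1.010
n/ν for Q = 1.385/2 = 0.6925
Smallest n/ν is Q → limiting reagent.
n(G) = (3/2) × 1.385 = 2.078 mol
mass = 2.078 × 208.23 = 432.7 g

433 g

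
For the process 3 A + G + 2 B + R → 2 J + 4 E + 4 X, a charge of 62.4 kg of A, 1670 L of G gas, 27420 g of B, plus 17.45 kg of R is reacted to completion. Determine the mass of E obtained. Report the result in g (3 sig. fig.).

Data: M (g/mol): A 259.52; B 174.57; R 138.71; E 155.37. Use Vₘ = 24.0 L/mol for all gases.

43200 g

n(A) = 62.40×1000 / 259.52 = 240.4 mol
n(G) = 1670 / 24.0 = 69.58 mol
n(B) = 27420 / 174.57 = 157.1 mol
n(R) = 17.45×1000 / 138.71 = 125.8 mol
n/ν → A: 80.13, G: 69.58, B: 78.55, R: 125.8; G is limiting.
n(E) = (4/1) × 69.58 = 278.3 mol
mass = 278.3 × 155.37 = 43240 g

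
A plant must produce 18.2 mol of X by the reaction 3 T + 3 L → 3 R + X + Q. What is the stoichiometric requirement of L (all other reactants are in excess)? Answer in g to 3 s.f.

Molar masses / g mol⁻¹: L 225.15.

n(X) = 18.20 mol
n(L) = (3/1) × 18.20 = 54.60 mol
mass = 54.60 × 225.15 = 12290 g

12300 g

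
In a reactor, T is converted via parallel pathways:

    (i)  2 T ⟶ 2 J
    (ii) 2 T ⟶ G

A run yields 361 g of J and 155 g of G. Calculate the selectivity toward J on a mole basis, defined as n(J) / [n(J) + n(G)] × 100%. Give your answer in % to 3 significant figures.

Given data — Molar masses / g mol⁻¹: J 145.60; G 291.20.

n(J) = 361 / 145.60 = 2.479 mol
n(G) = 155 / 291.20 = 0.5323 mol
selectivity = 2.479/(2.479+0.5323) × 100 = 82.32 %

82.3 %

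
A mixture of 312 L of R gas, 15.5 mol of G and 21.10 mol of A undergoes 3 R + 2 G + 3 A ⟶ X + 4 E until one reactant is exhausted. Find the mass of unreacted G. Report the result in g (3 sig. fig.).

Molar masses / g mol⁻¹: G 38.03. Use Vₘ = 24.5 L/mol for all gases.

n(R) = 312.0 / 24.5 = 12.73 mol
n(G) = 15.50 mol
n(A) = 21.10 mol
n/ν → R: 4.243, G: 7.750, A: 7.033; R is limiting.
G consumed = (2/3) × 12.73 = 8.487 mol
G remaining = 15.50 − 8.487 = 7.013 mol
mass = 7.013 × 38.03 = 266.7 g

267 g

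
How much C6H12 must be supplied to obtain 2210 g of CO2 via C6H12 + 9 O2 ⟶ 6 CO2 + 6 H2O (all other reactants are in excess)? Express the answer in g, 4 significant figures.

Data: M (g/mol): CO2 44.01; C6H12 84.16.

704.4 g

n(CO2) = 2210 / 44.01 = 50.22 mol
n(C6H12) = (1/6) × 50.22 = 8.370 mol
mass = 8.370 × 84.16 = 704.4 g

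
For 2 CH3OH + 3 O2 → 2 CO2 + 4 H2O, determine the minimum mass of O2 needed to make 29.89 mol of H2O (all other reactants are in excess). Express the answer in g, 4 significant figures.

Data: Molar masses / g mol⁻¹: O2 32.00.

717.4 g

n(H2O) = 29.89 mol
n(O2) = (3/4) × 29.89 = 22.42 mol
mass = 22.42 × 32.00 = 717.4 g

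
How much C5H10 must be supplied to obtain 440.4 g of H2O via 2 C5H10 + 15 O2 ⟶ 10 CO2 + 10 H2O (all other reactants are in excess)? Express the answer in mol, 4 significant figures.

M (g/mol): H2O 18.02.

n(H2O) = 440.4 / 18.02 = 24.44 mol
n(C5H10) = (2/10) × 24.44 = 4.888 mol

4.888 mol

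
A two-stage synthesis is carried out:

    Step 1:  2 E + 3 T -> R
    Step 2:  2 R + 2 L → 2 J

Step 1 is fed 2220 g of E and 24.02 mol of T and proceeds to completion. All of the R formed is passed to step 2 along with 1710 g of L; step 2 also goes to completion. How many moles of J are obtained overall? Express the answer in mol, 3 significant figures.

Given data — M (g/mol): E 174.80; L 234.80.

Step 1:
n(E) = 2220 / 174.80 = 12.70 mol
n(T) = 24.02 mol
n/ν for E = 12.70/2 = 6.350
n/ν for T = 24.02/3 = 8.007
Smallest n/ν is E → limiting reagent.
n(R) produced = (1/2) × 12.70 = 6.350 mol
Step 2:
n(R) available = 6.350 mol
n(L) = 1710 / 234.80 = 7.283 mol
n/ν for R = 6.350/2 = 3.175
n/ν for L = 7.283/2 = 3.642
Smallest n/ν is R → limiting reagent.
n(J) = (2/2) × 6.350 = 6.350 mol

6.35 mol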